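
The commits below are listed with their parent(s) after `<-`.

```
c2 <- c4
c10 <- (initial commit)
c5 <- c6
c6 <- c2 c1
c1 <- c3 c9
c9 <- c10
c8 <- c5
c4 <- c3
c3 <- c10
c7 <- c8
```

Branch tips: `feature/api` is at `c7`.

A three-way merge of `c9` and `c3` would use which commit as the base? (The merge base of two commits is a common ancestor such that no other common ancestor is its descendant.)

c10

Ancestors of c9: {c10, c9}.
Ancestors of c3: {c10, c3}.
Common ancestors: {c10}.
The only common ancestor is c10, so it is the merge base.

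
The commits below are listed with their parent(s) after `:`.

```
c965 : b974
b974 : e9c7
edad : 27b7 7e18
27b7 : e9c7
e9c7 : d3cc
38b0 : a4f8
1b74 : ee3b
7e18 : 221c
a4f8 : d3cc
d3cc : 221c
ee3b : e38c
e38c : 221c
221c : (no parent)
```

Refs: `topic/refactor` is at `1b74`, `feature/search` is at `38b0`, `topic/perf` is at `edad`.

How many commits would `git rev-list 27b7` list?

Walking parent pointers from 27b7: reachable set = {221c, 27b7, d3cc, e9c7}.
That is 4 commits.

4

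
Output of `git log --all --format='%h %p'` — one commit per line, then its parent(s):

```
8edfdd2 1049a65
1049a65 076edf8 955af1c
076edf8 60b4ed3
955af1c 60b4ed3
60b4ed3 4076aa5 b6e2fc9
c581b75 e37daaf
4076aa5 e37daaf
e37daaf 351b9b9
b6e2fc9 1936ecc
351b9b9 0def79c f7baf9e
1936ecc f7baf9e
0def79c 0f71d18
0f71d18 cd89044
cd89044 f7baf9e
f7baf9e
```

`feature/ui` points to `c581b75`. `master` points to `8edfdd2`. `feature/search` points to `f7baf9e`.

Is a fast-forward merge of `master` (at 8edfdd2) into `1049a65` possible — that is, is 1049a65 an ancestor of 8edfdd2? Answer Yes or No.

Yes

A fast-forward from 1049a65 to 8edfdd2 is possible iff 1049a65 is an ancestor of 8edfdd2.
Ancestors of 8edfdd2: {076edf8, 0def79c, 0f71d18, 1049a65, 1936ecc, 351b9b9, 4076aa5, 60b4ed3, 8edfdd2, 955af1c, b6e2fc9, cd89044, e37daaf, f7baf9e}.
1049a65 is among them, so fast-forward is possible.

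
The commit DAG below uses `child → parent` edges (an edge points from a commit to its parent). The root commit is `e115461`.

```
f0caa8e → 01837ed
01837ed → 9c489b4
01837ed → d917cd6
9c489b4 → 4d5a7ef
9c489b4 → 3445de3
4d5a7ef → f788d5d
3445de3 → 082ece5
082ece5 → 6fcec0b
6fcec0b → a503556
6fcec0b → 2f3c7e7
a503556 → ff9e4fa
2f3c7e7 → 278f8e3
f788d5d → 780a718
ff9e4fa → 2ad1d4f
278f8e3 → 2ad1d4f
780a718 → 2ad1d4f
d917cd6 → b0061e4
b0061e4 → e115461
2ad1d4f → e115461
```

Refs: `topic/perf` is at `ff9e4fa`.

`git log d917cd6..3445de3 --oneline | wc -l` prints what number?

Reachable from 3445de3: {082ece5, 278f8e3, 2ad1d4f, 2f3c7e7, 3445de3, 6fcec0b, a503556, e115461, ff9e4fa}.
Reachable from d917cd6: {b0061e4, d917cd6, e115461}.
In 3445de3's history but not d917cd6's: {082ece5, 278f8e3, 2ad1d4f, 2f3c7e7, 3445de3, 6fcec0b, a503556, ff9e4fa} — 8 commits.

8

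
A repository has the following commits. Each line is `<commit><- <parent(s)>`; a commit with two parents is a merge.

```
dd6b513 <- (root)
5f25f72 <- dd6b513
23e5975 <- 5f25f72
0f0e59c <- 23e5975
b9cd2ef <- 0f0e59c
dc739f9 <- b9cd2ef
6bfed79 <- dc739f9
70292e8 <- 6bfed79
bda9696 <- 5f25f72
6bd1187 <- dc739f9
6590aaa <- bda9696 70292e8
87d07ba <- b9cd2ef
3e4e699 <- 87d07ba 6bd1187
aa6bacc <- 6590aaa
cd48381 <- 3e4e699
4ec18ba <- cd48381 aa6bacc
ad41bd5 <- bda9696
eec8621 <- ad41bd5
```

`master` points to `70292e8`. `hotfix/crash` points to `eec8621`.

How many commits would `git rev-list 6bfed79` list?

7

Walking parent pointers from 6bfed79: reachable set = {0f0e59c, 23e5975, 5f25f72, 6bfed79, b9cd2ef, dc739f9, dd6b513}.
That is 7 commits.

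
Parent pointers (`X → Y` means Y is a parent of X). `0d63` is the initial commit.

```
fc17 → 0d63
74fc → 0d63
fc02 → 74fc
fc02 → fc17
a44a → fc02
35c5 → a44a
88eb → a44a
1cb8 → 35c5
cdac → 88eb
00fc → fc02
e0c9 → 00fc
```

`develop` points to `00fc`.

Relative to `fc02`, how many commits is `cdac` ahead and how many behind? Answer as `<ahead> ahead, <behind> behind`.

Reachable from cdac: {0d63, 74fc, 88eb, a44a, cdac, fc02, fc17}.
Reachable from fc02: {0d63, 74fc, fc02, fc17}.
Only in cdac's history (ahead): {88eb, a44a, cdac} — 3.
Only in fc02's history (behind): {} — 0.

3 ahead, 0 behind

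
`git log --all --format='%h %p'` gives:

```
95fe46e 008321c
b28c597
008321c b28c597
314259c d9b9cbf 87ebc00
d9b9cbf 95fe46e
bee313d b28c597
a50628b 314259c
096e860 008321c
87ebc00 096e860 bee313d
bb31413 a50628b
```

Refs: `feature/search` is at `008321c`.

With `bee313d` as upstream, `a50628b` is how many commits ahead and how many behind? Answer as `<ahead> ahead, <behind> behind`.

Reachable from a50628b: {008321c, 096e860, 314259c, 87ebc00, 95fe46e, a50628b, b28c597, bee313d, d9b9cbf}.
Reachable from bee313d: {b28c597, bee313d}.
Only in a50628b's history (ahead): {008321c, 096e860, 314259c, 87ebc00, 95fe46e, a50628b, d9b9cbf} — 7.
Only in bee313d's history (behind): {} — 0.

7 ahead, 0 behind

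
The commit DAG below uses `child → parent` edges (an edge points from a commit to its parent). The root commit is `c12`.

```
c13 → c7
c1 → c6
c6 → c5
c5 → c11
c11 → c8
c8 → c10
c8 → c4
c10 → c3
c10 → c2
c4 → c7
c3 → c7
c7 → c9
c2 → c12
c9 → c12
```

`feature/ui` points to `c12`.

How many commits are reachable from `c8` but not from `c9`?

6

Reachable from c8: {c10, c12, c2, c3, c4, c7, c8, c9}.
Reachable from c9: {c12, c9}.
In c8's history but not c9's: {c10, c2, c3, c4, c7, c8} — 6 commits.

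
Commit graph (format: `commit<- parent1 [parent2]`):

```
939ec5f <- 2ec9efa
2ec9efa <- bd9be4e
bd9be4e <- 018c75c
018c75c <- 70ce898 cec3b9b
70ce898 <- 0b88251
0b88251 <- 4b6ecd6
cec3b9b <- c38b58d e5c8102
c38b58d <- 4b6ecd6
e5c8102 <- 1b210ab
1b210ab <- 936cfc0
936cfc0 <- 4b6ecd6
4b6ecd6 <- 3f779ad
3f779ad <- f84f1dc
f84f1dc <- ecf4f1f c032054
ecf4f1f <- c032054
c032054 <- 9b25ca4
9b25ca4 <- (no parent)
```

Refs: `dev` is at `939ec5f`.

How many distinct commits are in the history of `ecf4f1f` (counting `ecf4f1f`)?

Walking parent pointers from ecf4f1f: reachable set = {9b25ca4, c032054, ecf4f1f}.
That is 3 commits.

3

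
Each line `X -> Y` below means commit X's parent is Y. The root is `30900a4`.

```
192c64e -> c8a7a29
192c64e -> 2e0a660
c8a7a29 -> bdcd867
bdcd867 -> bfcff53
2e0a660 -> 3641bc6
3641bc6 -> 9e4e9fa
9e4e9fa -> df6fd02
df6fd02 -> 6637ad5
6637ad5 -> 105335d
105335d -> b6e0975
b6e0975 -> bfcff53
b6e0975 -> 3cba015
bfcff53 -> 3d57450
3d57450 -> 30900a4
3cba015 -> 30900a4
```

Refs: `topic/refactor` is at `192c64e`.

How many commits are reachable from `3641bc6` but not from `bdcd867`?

Reachable from 3641bc6: {105335d, 30900a4, 3641bc6, 3cba015, 3d57450, 6637ad5, 9e4e9fa, b6e0975, bfcff53, df6fd02}.
Reachable from bdcd867: {30900a4, 3d57450, bdcd867, bfcff53}.
In 3641bc6's history but not bdcd867's: {105335d, 3641bc6, 3cba015, 6637ad5, 9e4e9fa, b6e0975, df6fd02} — 7 commits.

7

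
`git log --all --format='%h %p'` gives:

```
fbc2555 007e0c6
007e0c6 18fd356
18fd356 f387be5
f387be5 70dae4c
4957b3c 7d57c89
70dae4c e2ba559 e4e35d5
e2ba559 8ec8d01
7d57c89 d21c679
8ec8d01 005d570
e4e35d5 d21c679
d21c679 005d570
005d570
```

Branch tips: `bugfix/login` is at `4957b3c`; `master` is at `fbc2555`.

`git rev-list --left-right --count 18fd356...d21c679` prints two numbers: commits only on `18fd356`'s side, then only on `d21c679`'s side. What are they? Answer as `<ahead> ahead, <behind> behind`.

Reachable from 18fd356: {005d570, 18fd356, 70dae4c, 8ec8d01, d21c679, e2ba559, e4e35d5, f387be5}.
Reachable from d21c679: {005d570, d21c679}.
Only in 18fd356's history (ahead): {18fd356, 70dae4c, 8ec8d01, e2ba559, e4e35d5, f387be5} — 6.
Only in d21c679's history (behind): {} — 0.

6 ahead, 0 behind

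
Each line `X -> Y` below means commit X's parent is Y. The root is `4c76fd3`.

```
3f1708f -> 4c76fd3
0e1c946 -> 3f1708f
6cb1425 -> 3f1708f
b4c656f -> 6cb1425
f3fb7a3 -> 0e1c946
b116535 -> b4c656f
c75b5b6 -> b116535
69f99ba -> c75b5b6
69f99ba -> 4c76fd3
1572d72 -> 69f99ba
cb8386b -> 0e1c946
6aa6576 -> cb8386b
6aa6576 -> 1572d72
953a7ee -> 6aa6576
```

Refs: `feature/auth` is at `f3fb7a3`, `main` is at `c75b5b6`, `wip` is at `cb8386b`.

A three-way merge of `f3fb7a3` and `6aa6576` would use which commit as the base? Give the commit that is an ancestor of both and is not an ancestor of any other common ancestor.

Ancestors of f3fb7a3: {0e1c946, 3f1708f, 4c76fd3, f3fb7a3}.
Ancestors of 6aa6576: {0e1c946, 1572d72, 3f1708f, 4c76fd3, 69f99ba, 6aa6576, 6cb1425, b116535, b4c656f, c75b5b6, cb8386b}.
Common ancestors: {0e1c946, 3f1708f, 4c76fd3}.
Among these, 0e1c946 is not an ancestor of any other common ancestor — it is the merge base.

0e1c946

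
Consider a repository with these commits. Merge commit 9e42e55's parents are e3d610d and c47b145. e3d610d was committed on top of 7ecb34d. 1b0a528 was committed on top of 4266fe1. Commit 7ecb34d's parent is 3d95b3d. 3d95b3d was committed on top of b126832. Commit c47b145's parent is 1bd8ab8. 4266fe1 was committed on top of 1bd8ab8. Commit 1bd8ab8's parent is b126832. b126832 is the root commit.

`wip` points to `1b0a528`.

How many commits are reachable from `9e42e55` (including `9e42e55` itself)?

Walking parent pointers from 9e42e55: reachable set = {1bd8ab8, 3d95b3d, 7ecb34d, 9e42e55, b126832, c47b145, e3d610d}.
That is 7 commits.

7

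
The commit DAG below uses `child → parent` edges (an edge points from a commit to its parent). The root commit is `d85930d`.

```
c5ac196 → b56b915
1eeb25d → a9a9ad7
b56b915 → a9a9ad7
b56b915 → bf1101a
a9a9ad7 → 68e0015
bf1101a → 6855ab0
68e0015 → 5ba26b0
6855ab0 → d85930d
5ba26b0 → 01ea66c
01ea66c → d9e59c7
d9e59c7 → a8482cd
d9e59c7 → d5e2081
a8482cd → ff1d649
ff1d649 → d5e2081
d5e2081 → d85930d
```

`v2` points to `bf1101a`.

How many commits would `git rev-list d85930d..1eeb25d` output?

9

Reachable from 1eeb25d: {01ea66c, 1eeb25d, 5ba26b0, 68e0015, a8482cd, a9a9ad7, d5e2081, d85930d, d9e59c7, ff1d649}.
Reachable from d85930d: {d85930d}.
In 1eeb25d's history but not d85930d's: {01ea66c, 1eeb25d, 5ba26b0, 68e0015, a8482cd, a9a9ad7, d5e2081, d9e59c7, ff1d649} — 9 commits.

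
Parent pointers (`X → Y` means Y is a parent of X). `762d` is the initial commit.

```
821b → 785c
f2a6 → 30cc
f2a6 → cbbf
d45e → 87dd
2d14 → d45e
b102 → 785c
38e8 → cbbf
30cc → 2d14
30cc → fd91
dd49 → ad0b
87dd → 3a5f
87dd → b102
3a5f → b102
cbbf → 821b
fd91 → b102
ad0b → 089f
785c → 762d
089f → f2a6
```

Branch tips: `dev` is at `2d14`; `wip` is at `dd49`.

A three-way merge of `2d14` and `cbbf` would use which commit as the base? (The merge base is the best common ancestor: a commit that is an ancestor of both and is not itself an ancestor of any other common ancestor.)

Ancestors of 2d14: {2d14, 3a5f, 762d, 785c, 87dd, b102, d45e}.
Ancestors of cbbf: {762d, 785c, 821b, cbbf}.
Common ancestors: {762d, 785c}.
Among these, 785c is not an ancestor of any other common ancestor — it is the merge base.

785c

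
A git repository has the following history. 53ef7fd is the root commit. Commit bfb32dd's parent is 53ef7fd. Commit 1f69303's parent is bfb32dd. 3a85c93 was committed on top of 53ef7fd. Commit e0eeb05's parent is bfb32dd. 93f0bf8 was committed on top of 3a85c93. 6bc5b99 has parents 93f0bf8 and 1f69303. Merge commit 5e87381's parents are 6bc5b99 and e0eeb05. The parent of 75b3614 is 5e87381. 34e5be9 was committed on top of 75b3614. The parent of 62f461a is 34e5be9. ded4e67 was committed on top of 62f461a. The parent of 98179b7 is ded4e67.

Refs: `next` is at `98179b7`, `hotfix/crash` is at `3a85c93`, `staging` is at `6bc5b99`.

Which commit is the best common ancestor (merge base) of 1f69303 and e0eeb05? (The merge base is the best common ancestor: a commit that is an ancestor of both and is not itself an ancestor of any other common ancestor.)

Ancestors of 1f69303: {1f69303, 53ef7fd, bfb32dd}.
Ancestors of e0eeb05: {53ef7fd, bfb32dd, e0eeb05}.
Common ancestors: {53ef7fd, bfb32dd}.
Among these, bfb32dd is not an ancestor of any other common ancestor — it is the merge base.

bfb32dd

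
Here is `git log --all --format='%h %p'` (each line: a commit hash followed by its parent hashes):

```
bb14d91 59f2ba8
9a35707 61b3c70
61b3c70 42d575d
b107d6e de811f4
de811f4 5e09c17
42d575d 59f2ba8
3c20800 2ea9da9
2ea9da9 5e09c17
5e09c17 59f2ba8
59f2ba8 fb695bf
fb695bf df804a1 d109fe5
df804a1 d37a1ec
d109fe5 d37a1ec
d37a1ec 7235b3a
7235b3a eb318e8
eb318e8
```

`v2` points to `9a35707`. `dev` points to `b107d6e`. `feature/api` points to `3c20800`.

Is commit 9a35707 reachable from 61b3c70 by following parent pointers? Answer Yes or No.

Ancestors of 61b3c70: {42d575d, 59f2ba8, 61b3c70, 7235b3a, d109fe5, d37a1ec, df804a1, eb318e8, fb695bf}.
9a35707 is not in that set, so it is not an ancestor of 61b3c70.

No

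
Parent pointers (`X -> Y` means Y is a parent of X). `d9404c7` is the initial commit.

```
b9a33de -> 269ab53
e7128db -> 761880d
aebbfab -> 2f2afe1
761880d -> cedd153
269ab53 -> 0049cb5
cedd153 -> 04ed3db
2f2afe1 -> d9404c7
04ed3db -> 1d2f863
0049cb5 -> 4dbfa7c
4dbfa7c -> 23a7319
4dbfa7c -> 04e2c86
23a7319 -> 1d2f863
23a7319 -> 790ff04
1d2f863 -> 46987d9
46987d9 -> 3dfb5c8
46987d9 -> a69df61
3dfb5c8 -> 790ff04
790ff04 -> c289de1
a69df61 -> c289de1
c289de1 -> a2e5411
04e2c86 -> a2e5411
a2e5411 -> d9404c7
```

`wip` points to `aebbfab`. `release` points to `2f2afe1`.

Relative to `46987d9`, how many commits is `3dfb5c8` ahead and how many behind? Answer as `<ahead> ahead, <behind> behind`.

0 ahead, 2 behind

Reachable from 3dfb5c8: {3dfb5c8, 790ff04, a2e5411, c289de1, d9404c7}.
Reachable from 46987d9: {3dfb5c8, 46987d9, 790ff04, a2e5411, a69df61, c289de1, d9404c7}.
Only in 3dfb5c8's history (ahead): {} — 0.
Only in 46987d9's history (behind): {46987d9, a69df61} — 2.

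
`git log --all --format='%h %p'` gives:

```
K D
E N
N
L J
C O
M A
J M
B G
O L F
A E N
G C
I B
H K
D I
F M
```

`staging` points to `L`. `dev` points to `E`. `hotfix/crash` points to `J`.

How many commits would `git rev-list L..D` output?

Reachable from D: {A, B, C, D, E, F, G, I, J, L, M, N, O}.
Reachable from L: {A, E, J, L, M, N}.
In D's history but not L's: {B, C, D, F, G, I, O} — 7 commits.

7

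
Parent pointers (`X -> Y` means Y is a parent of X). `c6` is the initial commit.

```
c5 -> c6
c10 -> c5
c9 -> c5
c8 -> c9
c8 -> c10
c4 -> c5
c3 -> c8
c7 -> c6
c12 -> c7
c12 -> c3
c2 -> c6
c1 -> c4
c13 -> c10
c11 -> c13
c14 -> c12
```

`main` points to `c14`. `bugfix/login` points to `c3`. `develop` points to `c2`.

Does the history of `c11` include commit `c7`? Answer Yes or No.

Ancestors of c11: {c10, c11, c13, c5, c6}.
c7 is not in that set, so it is not an ancestor of c11.

No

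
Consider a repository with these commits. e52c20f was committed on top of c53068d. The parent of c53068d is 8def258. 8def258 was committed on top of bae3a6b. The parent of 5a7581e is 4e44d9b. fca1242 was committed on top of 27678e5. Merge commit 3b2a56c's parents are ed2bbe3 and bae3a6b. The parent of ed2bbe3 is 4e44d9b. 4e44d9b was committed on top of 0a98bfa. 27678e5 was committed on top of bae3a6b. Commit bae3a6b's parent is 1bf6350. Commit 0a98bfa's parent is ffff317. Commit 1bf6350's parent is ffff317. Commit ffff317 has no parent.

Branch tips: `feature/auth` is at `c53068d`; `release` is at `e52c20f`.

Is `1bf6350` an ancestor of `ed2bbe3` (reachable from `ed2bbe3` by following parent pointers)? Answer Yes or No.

No

Ancestors of ed2bbe3: {0a98bfa, 4e44d9b, ed2bbe3, ffff317}.
1bf6350 is not in that set, so it is not an ancestor of ed2bbe3.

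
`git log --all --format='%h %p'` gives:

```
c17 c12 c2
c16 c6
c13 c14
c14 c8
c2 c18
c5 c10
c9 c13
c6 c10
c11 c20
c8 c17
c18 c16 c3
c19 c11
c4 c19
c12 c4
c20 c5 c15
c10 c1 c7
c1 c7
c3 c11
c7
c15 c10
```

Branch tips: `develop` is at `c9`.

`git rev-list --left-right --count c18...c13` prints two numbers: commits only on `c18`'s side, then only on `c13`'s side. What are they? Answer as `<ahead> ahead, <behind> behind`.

Reachable from c18: {c1, c10, c11, c15, c16, c18, c20, c3, c5, c6, c7}.
Reachable from c13: {c1, c10, c11, c12, c13, c14, c15, c16, c17, c18, c19, c2, c20, c3, c4, c5, c6, c7, c8}.
Only in c18's history (ahead): {} — 0.
Only in c13's history (behind): {c12, c13, c14, c17, c19, c2, c4, c8} — 8.

0 ahead, 8 behind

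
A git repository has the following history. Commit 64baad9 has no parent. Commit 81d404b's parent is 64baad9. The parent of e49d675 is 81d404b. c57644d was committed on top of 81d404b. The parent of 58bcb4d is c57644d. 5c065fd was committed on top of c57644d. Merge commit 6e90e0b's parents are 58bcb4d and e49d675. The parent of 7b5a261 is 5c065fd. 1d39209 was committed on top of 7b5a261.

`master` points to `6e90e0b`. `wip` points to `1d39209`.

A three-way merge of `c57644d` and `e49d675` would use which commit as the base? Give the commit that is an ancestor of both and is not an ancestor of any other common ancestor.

81d404b

Ancestors of c57644d: {64baad9, 81d404b, c57644d}.
Ancestors of e49d675: {64baad9, 81d404b, e49d675}.
Common ancestors: {64baad9, 81d404b}.
Among these, 81d404b is not an ancestor of any other common ancestor — it is the merge base.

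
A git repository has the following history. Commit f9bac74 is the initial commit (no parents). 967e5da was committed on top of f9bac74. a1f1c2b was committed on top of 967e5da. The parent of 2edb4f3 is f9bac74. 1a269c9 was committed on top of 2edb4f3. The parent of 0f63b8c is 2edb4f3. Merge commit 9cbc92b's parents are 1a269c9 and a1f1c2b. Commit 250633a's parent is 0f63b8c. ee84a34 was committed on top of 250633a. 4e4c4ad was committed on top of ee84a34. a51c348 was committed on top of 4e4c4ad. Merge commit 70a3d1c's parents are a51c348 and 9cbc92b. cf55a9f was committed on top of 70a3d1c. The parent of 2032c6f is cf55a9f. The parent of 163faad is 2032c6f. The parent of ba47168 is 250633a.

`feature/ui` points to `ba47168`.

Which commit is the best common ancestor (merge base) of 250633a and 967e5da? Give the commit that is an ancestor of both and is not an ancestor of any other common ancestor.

Ancestors of 250633a: {0f63b8c, 250633a, 2edb4f3, f9bac74}.
Ancestors of 967e5da: {967e5da, f9bac74}.
Common ancestors: {f9bac74}.
The only common ancestor is f9bac74, so it is the merge base.

f9bac74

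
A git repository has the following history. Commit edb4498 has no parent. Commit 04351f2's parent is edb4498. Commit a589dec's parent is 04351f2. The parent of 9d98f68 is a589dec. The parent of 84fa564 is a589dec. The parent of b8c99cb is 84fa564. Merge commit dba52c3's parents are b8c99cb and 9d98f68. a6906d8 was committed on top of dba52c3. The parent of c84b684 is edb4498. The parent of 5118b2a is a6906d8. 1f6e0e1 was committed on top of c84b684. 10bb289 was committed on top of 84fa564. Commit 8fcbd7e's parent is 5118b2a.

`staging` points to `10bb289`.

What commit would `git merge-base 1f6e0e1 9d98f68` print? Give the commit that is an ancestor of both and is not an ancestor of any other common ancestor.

Ancestors of 1f6e0e1: {1f6e0e1, c84b684, edb4498}.
Ancestors of 9d98f68: {04351f2, 9d98f68, a589dec, edb4498}.
Common ancestors: {edb4498}.
The only common ancestor is edb4498, so it is the merge base.

edb4498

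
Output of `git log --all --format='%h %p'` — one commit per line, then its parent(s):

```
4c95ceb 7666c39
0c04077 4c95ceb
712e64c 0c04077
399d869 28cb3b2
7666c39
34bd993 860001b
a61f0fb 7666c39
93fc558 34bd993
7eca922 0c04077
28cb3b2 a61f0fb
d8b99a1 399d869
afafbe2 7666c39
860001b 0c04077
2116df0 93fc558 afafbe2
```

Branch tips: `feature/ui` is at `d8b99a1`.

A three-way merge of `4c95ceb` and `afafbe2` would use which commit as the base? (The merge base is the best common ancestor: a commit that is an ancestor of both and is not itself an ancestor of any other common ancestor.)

Ancestors of 4c95ceb: {4c95ceb, 7666c39}.
Ancestors of afafbe2: {7666c39, afafbe2}.
Common ancestors: {7666c39}.
The only common ancestor is 7666c39, so it is the merge base.

7666c39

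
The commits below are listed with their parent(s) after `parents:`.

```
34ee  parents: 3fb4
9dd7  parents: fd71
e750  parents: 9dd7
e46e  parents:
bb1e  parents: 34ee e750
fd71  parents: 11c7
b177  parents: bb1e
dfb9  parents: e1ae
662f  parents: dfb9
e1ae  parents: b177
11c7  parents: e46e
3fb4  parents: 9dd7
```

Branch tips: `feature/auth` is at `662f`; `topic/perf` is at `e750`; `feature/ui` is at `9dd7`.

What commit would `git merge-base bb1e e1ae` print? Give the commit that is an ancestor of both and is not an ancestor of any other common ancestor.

bb1e

Ancestors of bb1e: {11c7, 34ee, 3fb4, 9dd7, bb1e, e46e, e750, fd71}.
Ancestors of e1ae: {11c7, 34ee, 3fb4, 9dd7, b177, bb1e, e1ae, e46e, e750, fd71}.
Common ancestors: {11c7, 34ee, 3fb4, 9dd7, bb1e, e46e, e750, fd71}.
Among these, bb1e is not an ancestor of any other common ancestor — it is the merge base.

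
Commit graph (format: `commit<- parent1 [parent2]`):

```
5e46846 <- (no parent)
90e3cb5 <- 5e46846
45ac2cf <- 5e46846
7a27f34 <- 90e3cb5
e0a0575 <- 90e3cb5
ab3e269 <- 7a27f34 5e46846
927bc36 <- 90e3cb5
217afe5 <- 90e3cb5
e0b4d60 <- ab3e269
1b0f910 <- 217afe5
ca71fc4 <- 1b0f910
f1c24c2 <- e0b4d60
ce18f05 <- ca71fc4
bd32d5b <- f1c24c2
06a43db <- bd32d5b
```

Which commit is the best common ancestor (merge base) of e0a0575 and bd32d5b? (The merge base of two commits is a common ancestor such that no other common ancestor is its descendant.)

Ancestors of e0a0575: {5e46846, 90e3cb5, e0a0575}.
Ancestors of bd32d5b: {5e46846, 7a27f34, 90e3cb5, ab3e269, bd32d5b, e0b4d60, f1c24c2}.
Common ancestors: {5e46846, 90e3cb5}.
Among these, 90e3cb5 is not an ancestor of any other common ancestor — it is the merge base.

90e3cb5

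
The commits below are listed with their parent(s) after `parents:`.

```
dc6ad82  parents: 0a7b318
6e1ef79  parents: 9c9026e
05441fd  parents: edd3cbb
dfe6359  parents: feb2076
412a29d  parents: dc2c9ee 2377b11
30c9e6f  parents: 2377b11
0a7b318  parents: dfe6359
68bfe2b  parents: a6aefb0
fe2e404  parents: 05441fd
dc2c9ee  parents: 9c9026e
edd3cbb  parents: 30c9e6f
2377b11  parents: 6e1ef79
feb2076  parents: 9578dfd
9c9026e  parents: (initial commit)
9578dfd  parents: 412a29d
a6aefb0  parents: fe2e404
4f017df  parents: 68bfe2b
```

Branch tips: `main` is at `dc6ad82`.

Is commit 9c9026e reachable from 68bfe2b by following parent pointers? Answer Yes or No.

Yes

Ancestors of 68bfe2b (commits reachable by following parents): {05441fd, 2377b11, 30c9e6f, 68bfe2b, 6e1ef79, 9c9026e, a6aefb0, edd3cbb, fe2e404}.
9c9026e is in that set, so it is an ancestor of 68bfe2b.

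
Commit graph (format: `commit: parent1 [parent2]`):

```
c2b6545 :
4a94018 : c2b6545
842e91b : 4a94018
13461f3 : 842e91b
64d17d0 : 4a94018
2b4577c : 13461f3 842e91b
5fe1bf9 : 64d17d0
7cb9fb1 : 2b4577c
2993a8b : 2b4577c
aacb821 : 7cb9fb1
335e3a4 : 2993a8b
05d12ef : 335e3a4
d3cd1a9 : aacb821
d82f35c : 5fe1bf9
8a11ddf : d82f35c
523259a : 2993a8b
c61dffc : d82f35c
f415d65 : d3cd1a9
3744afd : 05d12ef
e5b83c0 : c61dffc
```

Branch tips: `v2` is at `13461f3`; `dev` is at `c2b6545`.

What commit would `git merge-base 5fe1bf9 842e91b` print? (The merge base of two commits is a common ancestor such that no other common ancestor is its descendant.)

Ancestors of 5fe1bf9: {4a94018, 5fe1bf9, 64d17d0, c2b6545}.
Ancestors of 842e91b: {4a94018, 842e91b, c2b6545}.
Common ancestors: {4a94018, c2b6545}.
Among these, 4a94018 is not an ancestor of any other common ancestor — it is the merge base.

4a94018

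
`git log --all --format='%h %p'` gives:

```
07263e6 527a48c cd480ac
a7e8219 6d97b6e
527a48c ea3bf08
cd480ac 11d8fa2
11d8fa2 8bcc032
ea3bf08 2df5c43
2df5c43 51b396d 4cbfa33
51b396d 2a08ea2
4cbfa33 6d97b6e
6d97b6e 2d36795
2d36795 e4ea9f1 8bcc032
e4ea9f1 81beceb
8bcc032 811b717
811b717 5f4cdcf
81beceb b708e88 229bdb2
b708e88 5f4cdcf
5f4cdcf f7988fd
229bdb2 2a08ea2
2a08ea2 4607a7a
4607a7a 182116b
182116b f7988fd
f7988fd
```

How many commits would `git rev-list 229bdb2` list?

Walking parent pointers from 229bdb2: reachable set = {182116b, 229bdb2, 2a08ea2, 4607a7a, f7988fd}.
That is 5 commits.

5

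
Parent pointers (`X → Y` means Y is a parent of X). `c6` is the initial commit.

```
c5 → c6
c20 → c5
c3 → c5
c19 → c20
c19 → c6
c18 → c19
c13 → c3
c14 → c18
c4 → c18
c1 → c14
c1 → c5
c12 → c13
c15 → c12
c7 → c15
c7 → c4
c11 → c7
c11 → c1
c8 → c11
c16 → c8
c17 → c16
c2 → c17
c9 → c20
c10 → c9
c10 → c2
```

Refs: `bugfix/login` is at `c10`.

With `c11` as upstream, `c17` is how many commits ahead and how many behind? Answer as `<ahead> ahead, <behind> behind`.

3 ahead, 0 behind

Reachable from c17: {c1, c11, c12, c13, c14, c15, c16, c17, c18, c19, c20, c3, c4, c5, c6, c7, c8}.
Reachable from c11: {c1, c11, c12, c13, c14, c15, c18, c19, c20, c3, c4, c5, c6, c7}.
Only in c17's history (ahead): {c16, c17, c8} — 3.
Only in c11's history (behind): {} — 0.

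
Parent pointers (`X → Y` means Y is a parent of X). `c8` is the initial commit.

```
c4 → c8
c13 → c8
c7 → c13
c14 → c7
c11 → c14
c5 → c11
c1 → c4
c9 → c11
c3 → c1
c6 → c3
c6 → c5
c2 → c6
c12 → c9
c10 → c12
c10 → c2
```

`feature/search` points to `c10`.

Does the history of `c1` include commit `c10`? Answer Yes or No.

Ancestors of c1: {c1, c4, c8}.
c10 is not in that set, so it is not an ancestor of c1.

No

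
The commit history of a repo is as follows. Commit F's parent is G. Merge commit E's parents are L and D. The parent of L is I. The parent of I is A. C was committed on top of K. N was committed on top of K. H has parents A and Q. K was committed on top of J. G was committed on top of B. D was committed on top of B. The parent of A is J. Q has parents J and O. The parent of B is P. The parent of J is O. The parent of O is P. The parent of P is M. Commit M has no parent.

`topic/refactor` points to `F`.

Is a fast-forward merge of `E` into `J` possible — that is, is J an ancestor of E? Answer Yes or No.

Yes

A fast-forward from J to E is possible iff J is an ancestor of E.
Ancestors of E: {A, B, D, E, I, J, L, M, O, P}.
J is among them, so fast-forward is possible.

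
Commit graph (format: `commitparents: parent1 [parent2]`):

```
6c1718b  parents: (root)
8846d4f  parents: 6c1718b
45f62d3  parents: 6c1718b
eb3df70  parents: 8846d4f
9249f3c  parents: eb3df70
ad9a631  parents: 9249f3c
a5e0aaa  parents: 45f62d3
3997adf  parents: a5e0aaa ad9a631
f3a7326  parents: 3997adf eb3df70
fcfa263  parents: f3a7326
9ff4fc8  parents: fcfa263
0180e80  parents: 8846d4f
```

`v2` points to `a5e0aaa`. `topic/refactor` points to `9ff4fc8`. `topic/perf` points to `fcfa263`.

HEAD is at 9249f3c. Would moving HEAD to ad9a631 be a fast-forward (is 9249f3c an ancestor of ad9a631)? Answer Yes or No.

A fast-forward from 9249f3c to ad9a631 is possible iff 9249f3c is an ancestor of ad9a631.
Ancestors of ad9a631: {6c1718b, 8846d4f, 9249f3c, ad9a631, eb3df70}.
9249f3c is among them, so fast-forward is possible.

Yes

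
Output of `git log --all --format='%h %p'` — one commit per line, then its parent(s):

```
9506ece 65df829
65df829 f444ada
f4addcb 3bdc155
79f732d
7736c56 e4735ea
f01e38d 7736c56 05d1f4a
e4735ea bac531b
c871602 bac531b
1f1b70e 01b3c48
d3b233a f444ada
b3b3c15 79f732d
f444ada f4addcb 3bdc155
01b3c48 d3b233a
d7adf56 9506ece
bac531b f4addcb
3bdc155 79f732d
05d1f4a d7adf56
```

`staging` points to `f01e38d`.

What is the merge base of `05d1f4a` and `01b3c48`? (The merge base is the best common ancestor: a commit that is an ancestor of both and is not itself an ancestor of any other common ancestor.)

f444ada

Ancestors of 05d1f4a: {05d1f4a, 3bdc155, 65df829, 79f732d, 9506ece, d7adf56, f444ada, f4addcb}.
Ancestors of 01b3c48: {01b3c48, 3bdc155, 79f732d, d3b233a, f444ada, f4addcb}.
Common ancestors: {3bdc155, 79f732d, f444ada, f4addcb}.
Among these, f444ada is not an ancestor of any other common ancestor — it is the merge base.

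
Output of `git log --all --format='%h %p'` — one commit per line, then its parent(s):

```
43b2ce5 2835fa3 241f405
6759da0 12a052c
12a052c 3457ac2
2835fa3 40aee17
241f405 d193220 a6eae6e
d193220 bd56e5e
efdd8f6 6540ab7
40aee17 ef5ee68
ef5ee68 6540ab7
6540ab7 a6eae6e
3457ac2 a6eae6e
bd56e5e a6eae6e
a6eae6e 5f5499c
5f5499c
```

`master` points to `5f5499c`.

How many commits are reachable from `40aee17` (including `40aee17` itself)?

5

Walking parent pointers from 40aee17: reachable set = {40aee17, 5f5499c, 6540ab7, a6eae6e, ef5ee68}.
That is 5 commits.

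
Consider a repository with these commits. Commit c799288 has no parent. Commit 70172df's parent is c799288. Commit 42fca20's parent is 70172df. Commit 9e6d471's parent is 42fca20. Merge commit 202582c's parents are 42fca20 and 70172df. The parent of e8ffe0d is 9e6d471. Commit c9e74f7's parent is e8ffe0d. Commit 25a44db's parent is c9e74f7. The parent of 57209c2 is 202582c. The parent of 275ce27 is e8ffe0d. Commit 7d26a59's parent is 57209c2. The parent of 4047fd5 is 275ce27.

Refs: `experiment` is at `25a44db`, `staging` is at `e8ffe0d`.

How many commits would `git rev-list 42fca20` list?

Walking parent pointers from 42fca20: reachable set = {42fca20, 70172df, c799288}.
That is 3 commits.

3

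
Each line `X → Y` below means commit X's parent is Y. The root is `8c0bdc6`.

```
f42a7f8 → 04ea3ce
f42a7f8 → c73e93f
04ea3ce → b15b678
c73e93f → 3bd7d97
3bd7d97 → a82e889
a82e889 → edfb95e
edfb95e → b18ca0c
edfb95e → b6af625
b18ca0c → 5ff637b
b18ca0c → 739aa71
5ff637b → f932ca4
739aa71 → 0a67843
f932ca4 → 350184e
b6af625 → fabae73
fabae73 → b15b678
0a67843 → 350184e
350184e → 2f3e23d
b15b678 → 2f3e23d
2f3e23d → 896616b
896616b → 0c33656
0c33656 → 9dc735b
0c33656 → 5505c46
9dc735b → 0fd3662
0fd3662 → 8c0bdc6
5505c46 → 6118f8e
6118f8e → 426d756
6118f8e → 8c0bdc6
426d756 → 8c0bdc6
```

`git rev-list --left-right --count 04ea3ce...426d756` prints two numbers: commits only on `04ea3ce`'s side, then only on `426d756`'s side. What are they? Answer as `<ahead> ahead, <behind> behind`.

9 ahead, 0 behind

Reachable from 04ea3ce: {04ea3ce, 0c33656, 0fd3662, 2f3e23d, 426d756, 5505c46, 6118f8e, 896616b, 8c0bdc6, 9dc735b, b15b678}.
Reachable from 426d756: {426d756, 8c0bdc6}.
Only in 04ea3ce's history (ahead): {04ea3ce, 0c33656, 0fd3662, 2f3e23d, 5505c46, 6118f8e, 896616b, 9dc735b, b15b678} — 9.
Only in 426d756's history (behind): {} — 0.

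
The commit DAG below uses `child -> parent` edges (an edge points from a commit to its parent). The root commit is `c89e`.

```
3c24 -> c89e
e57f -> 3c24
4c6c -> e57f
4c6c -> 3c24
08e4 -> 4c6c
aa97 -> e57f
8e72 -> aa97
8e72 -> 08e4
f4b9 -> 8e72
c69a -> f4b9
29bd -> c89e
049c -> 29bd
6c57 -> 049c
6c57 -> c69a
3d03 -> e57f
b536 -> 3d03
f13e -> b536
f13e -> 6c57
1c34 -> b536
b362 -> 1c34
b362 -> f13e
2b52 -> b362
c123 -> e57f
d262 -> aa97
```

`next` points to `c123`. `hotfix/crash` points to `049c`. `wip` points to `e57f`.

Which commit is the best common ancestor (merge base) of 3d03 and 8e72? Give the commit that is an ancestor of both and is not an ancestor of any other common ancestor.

Ancestors of 3d03: {3c24, 3d03, c89e, e57f}.
Ancestors of 8e72: {08e4, 3c24, 4c6c, 8e72, aa97, c89e, e57f}.
Common ancestors: {3c24, c89e, e57f}.
Among these, e57f is not an ancestor of any other common ancestor — it is the merge base.

e57f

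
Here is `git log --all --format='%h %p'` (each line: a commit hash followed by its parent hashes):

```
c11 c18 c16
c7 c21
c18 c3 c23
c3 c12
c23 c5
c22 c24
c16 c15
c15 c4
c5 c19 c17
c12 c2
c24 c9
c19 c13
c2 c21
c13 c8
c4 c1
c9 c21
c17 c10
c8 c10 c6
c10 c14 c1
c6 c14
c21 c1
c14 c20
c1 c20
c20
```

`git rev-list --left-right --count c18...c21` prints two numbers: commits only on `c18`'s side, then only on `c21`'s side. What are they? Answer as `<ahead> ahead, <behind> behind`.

Reachable from c18: {c1, c10, c12, c13, c14, c17, c18, c19, c2, c20, c21, c23, c3, c5, c6, c8}.
Reachable from c21: {c1, c20, c21}.
Only in c18's history (ahead): {c10, c12, c13, c14, c17, c18, c19, c2, c23, c3, c5, c6, c8} — 13.
Only in c21's history (behind): {} — 0.

13 ahead, 0 behind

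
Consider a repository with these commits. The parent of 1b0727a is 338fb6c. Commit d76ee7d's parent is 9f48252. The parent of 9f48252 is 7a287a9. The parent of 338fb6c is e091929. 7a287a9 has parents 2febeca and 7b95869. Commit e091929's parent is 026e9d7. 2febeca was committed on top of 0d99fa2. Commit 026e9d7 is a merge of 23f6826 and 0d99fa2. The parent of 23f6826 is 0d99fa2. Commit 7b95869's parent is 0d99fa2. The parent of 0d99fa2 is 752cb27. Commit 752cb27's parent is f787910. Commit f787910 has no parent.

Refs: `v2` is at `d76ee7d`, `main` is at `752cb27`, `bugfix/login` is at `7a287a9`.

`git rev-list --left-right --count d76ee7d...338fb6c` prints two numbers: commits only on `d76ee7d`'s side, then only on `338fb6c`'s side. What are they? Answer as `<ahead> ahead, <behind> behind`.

Reachable from d76ee7d: {0d99fa2, 2febeca, 752cb27, 7a287a9, 7b95869, 9f48252, d76ee7d, f787910}.
Reachable from 338fb6c: {026e9d7, 0d99fa2, 23f6826, 338fb6c, 752cb27, e091929, f787910}.
Only in d76ee7d's history (ahead): {2febeca, 7a287a9, 7b95869, 9f48252, d76ee7d} — 5.
Only in 338fb6c's history (behind): {026e9d7, 23f6826, 338fb6c, e091929} — 4.

5 ahead, 4 behind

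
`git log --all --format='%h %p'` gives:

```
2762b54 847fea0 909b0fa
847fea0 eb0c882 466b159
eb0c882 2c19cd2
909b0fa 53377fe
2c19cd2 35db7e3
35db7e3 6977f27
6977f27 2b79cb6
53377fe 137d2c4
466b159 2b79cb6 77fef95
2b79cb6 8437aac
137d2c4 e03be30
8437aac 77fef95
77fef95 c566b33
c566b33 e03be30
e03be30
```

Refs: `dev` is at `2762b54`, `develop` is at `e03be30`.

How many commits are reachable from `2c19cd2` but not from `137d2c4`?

7

Reachable from 2c19cd2: {2b79cb6, 2c19cd2, 35db7e3, 6977f27, 77fef95, 8437aac, c566b33, e03be30}.
Reachable from 137d2c4: {137d2c4, e03be30}.
In 2c19cd2's history but not 137d2c4's: {2b79cb6, 2c19cd2, 35db7e3, 6977f27, 77fef95, 8437aac, c566b33} — 7 commits.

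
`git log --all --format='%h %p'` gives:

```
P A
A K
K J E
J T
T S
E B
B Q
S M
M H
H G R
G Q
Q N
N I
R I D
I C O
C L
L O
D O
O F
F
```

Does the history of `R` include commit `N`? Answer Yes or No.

No

Ancestors of R: {C, D, F, I, L, O, R}.
N is not in that set, so it is not an ancestor of R.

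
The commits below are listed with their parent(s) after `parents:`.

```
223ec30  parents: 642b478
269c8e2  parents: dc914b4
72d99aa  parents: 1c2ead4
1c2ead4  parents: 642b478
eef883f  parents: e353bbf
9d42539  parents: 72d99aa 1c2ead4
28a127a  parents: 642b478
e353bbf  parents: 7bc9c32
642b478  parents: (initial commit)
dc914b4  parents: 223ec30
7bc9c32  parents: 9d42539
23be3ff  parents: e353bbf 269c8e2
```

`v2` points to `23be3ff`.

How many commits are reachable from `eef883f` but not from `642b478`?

Reachable from eef883f: {1c2ead4, 642b478, 72d99aa, 7bc9c32, 9d42539, e353bbf, eef883f}.
Reachable from 642b478: {642b478}.
In eef883f's history but not 642b478's: {1c2ead4, 72d99aa, 7bc9c32, 9d42539, e353bbf, eef883f} — 6 commits.

6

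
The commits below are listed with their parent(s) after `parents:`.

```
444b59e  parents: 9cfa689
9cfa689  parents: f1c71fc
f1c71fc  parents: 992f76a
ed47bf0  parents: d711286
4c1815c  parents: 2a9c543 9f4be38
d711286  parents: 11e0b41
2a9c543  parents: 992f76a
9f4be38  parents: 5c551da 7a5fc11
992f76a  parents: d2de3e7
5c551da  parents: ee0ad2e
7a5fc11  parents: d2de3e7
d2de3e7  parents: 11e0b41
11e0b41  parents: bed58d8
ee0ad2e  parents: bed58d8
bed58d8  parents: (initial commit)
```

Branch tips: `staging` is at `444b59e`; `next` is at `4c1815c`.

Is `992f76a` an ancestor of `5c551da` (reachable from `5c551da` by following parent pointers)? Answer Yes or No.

No

Ancestors of 5c551da: {5c551da, bed58d8, ee0ad2e}.
992f76a is not in that set, so it is not an ancestor of 5c551da.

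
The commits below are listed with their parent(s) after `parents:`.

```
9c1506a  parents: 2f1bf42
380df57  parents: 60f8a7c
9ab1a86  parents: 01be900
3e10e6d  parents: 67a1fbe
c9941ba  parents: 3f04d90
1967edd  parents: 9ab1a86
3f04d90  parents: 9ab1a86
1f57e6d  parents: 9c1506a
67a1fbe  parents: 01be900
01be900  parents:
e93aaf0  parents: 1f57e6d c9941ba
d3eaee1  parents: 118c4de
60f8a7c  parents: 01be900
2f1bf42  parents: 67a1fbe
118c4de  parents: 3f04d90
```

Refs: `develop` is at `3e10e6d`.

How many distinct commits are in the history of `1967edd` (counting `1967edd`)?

Walking parent pointers from 1967edd: reachable set = {01be900, 1967edd, 9ab1a86}.
That is 3 commits.

3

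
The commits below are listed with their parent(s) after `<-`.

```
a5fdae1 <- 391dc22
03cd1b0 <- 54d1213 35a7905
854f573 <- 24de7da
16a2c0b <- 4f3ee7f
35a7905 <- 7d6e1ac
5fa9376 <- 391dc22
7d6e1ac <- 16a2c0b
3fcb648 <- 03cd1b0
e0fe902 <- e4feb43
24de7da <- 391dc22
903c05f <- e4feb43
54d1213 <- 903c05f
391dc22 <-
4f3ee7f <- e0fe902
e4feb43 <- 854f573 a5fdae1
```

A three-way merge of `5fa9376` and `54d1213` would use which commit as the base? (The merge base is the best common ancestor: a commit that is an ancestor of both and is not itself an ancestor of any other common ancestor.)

Ancestors of 5fa9376: {391dc22, 5fa9376}.
Ancestors of 54d1213: {24de7da, 391dc22, 54d1213, 854f573, 903c05f, a5fdae1, e4feb43}.
Common ancestors: {391dc22}.
The only common ancestor is 391dc22, so it is the merge base.

391dc22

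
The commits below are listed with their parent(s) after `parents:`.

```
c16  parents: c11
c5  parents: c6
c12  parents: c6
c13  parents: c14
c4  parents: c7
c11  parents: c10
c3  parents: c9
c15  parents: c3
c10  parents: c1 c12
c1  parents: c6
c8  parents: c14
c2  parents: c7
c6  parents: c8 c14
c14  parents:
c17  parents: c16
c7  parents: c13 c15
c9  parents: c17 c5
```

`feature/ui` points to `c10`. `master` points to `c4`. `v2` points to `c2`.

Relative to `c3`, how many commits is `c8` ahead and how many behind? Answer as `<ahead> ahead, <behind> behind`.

Reachable from c8: {c14, c8}.
Reachable from c3: {c1, c10, c11, c12, c14, c16, c17, c3, c5, c6, c8, c9}.
Only in c8's history (ahead): {} — 0.
Only in c3's history (behind): {c1, c10, c11, c12, c16, c17, c3, c5, c6, c9} — 10.

0 ahead, 10 behind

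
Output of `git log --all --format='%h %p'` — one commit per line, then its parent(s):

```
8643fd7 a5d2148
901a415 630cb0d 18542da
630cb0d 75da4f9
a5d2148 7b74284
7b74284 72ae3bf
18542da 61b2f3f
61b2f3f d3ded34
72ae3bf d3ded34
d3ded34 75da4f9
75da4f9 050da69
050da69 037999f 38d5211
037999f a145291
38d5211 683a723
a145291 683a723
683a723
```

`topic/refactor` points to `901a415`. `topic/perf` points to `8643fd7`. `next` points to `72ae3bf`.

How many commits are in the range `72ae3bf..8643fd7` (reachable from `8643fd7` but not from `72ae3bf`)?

3

Reachable from 8643fd7: {037999f, 050da69, 38d5211, 683a723, 72ae3bf, 75da4f9, 7b74284, 8643fd7, a145291, a5d2148, d3ded34}.
Reachable from 72ae3bf: {037999f, 050da69, 38d5211, 683a723, 72ae3bf, 75da4f9, a145291, d3ded34}.
In 8643fd7's history but not 72ae3bf's: {7b74284, 8643fd7, a5d2148} — 3 commits.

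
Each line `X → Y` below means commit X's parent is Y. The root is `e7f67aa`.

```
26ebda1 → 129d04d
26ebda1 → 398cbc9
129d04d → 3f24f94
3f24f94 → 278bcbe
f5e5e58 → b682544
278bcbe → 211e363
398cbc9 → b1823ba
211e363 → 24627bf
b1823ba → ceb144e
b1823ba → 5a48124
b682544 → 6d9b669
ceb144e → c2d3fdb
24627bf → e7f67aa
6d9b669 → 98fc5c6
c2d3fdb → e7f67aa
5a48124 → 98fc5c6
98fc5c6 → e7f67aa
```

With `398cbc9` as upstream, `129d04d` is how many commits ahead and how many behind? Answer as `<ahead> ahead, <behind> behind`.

5 ahead, 6 behind

Reachable from 129d04d: {129d04d, 211e363, 24627bf, 278bcbe, 3f24f94, e7f67aa}.
Reachable from 398cbc9: {398cbc9, 5a48124, 98fc5c6, b1823ba, c2d3fdb, ceb144e, e7f67aa}.
Only in 129d04d's history (ahead): {129d04d, 211e363, 24627bf, 278bcbe, 3f24f94} — 5.
Only in 398cbc9's history (behind): {398cbc9, 5a48124, 98fc5c6, b1823ba, c2d3fdb, ceb144e} — 6.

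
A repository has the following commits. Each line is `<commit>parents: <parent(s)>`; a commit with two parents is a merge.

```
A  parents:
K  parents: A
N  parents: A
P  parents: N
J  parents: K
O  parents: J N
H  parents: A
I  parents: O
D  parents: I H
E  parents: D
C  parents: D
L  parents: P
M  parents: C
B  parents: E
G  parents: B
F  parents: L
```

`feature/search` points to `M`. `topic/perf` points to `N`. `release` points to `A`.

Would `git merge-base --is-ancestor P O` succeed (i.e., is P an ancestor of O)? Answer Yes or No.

Ancestors of O: {A, J, K, N, O}.
P is not in that set, so it is not an ancestor of O.

No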